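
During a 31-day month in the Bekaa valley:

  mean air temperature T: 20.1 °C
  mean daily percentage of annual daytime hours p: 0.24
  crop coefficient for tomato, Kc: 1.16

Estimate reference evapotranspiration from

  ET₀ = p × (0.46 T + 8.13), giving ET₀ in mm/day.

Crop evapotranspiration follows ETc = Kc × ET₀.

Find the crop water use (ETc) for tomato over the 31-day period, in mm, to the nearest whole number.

ET₀ = 0.24 × (0.46 × 20.1 + 8.13) = 0.24 × 17.376 = 4.1702 mm/d
ETc = Kc × ET₀ = 1.16 × 4.1702 = 4.8374 mm/d
Over 31 days: 4.8374 × 31 = 149.959 mm

150 mm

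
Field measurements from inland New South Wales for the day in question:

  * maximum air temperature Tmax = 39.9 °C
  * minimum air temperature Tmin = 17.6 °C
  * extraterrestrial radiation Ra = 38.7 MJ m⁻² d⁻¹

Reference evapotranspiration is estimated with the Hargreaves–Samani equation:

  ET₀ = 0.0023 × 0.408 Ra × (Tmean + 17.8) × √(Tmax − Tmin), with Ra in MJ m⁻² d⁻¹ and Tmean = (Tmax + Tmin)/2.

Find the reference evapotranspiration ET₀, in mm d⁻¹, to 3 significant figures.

Tmean = (39.9 + 17.6)/2 = 28.75 °C
0.408 Ra = 0.408 × 38.7 = 15.7896 mm/d equivalent
ET₀ = 0.0023 × 15.7896 × (28.75 + 17.8) × √22.3 = 0.0023 × 15.7896 × 46.55 × 4.7223 = 7.9831 mm/d

7.98 mm d⁻¹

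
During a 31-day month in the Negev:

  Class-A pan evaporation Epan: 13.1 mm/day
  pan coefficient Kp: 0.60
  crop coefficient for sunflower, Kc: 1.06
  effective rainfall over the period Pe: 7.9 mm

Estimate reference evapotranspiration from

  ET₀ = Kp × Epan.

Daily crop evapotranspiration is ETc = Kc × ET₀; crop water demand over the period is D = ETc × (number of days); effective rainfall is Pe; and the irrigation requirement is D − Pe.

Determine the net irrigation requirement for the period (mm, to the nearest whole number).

250 mm

ET₀ = 0.60 × 13.1 = 7.8600 mm/d
ETc = Kc × ET₀ = 1.06 × 7.8600 = 8.3316 mm/d
Crop demand D = ETc × 31 d = 8.3316 × 31 = 258.280 mm
D − Pe = 258.280 − 7.9 = 250.380 mm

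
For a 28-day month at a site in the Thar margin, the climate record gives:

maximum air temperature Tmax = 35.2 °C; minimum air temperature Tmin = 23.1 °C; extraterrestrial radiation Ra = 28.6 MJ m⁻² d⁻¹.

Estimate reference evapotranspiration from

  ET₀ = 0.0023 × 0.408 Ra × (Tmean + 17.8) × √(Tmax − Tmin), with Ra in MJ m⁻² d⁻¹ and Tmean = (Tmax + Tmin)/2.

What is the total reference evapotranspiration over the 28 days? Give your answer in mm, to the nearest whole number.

123 mm

Tmean = (35.2 + 23.1)/2 = 29.15 °C
0.408 Ra = 0.408 × 28.6 = 11.6688 mm/d equivalent
ET₀ = 0.0023 × 11.6688 × (29.15 + 17.8) × √12.1 = 0.0023 × 11.6688 × 46.95 × 3.4785 = 4.3831 mm/d
Over 28 days: 4.3831 × 28 = 122.727 mm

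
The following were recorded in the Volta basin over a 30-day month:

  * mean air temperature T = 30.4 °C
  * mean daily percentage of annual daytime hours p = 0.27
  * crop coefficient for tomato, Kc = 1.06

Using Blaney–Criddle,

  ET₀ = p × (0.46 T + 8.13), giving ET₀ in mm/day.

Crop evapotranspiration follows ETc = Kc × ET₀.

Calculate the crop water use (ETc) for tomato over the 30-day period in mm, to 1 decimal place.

ET₀ = 0.27 × (0.46 × 30.4 + 8.13) = 0.27 × 22.114 = 5.9708 mm/d
ETc = Kc × ET₀ = 1.06 × 5.9708 = 6.3290 mm/d
Over 30 days: 6.3290 × 30 = 189.870 mm

189.9 mm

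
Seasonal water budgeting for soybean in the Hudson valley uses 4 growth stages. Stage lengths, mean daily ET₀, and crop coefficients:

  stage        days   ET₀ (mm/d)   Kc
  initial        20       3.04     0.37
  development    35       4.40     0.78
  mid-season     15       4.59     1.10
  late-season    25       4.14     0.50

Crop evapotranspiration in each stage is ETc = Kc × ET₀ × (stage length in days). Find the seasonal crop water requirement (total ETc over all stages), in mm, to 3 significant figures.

initial: 0.37 × 3.04 × 20 = 22.50 mm
development: 0.78 × 4.40 × 35 = 120.12 mm
mid-season: 1.10 × 4.59 × 15 = 75.74 mm
late-season: 0.50 × 4.14 × 25 = 51.75 mm
Seasonal total = 270.11 mm

270 mm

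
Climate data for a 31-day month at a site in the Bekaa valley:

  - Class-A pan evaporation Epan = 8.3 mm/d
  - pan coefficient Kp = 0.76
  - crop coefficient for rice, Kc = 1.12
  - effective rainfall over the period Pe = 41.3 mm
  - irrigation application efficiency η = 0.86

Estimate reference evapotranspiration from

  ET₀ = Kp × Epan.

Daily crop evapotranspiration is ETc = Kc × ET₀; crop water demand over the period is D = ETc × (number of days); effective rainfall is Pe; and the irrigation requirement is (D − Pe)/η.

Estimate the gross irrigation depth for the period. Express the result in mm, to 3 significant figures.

207 mm

ET₀ = 0.76 × 8.3 = 6.3080 mm/d
ETc = Kc × ET₀ = 1.12 × 6.3080 = 7.0650 mm/d
Crop demand D = ETc × 31 d = 7.0650 × 31 = 219.015 mm
D − Pe = 219.015 − 41.3 = 177.715 mm
Gross irrigation = 177.715 / 0.86 = 206.645 mm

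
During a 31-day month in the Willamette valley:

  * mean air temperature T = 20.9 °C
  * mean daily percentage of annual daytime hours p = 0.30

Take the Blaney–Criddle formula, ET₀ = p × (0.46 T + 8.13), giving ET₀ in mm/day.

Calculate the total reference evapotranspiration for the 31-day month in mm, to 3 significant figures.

ET₀ = 0.30 × (0.46 × 20.9 + 8.13) = 0.30 × 17.744 = 5.3232 mm/d
Monthly total = 5.3232 × 31 = 165.019 mm

165 mm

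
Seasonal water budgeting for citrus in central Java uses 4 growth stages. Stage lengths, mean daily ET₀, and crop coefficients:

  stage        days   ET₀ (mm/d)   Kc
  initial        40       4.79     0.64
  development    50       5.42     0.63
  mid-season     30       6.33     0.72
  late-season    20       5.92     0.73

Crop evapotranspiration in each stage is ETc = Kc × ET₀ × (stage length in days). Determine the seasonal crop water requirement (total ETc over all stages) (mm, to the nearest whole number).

initial: 0.64 × 4.79 × 40 = 122.62 mm
development: 0.63 × 5.42 × 50 = 170.73 mm
mid-season: 0.72 × 6.33 × 30 = 136.73 mm
late-season: 0.73 × 5.92 × 20 = 86.43 mm
Seasonal total = 516.51 mm

517 mm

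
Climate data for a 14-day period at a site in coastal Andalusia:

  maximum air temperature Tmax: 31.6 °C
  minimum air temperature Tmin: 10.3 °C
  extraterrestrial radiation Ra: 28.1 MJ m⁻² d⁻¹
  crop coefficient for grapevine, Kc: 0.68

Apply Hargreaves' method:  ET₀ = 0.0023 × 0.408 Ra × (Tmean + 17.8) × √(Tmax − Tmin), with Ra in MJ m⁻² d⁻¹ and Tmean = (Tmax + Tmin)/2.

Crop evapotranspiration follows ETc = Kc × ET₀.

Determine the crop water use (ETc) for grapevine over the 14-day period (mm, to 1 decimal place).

Tmean = (31.6 + 10.3)/2 = 20.95 °C
0.408 Ra = 0.408 × 28.1 = 11.4648 mm/d equivalent
ET₀ = 0.0023 × 11.4648 × (20.95 + 17.8) × √21.3 = 0.0023 × 11.4648 × 38.75 × 4.6152 = 4.7158 mm/d
ETc = Kc × ET₀ = 0.68 × 4.7158 = 3.2067 mm/d
Over 14 days: 3.2067 × 14 = 44.894 mm

44.9 mm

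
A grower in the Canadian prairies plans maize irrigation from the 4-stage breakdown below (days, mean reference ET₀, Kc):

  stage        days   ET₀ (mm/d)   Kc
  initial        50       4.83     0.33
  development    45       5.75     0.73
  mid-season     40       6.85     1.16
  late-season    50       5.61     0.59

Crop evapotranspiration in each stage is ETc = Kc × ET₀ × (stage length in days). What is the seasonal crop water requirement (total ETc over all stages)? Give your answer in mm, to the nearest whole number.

752 mm

initial: 0.33 × 4.83 × 50 = 79.70 mm
development: 0.73 × 5.75 × 45 = 188.89 mm
mid-season: 1.16 × 6.85 × 40 = 317.84 mm
late-season: 0.59 × 5.61 × 50 = 165.50 mm
Seasonal total = 751.93 mm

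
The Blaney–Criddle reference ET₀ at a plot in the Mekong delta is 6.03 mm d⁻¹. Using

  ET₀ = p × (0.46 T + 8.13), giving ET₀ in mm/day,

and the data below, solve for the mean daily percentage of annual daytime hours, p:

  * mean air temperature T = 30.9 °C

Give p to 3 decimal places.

p = ET₀ / (0.46 T + 8.13) = 6.03 / (0.46 × 30.9 + 8.13) = 6.03 / 22.344 = 0.2699

0.270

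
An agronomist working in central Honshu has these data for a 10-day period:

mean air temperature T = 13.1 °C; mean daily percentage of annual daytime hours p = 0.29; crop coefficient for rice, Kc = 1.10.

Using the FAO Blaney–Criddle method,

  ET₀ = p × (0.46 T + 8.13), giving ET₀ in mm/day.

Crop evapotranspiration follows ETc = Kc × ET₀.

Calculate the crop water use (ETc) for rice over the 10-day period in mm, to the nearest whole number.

ET₀ = 0.29 × (0.46 × 13.1 + 8.13) = 0.29 × 14.156 = 4.1052 mm/d
ETc = Kc × ET₀ = 1.10 × 4.1052 = 4.5157 mm/d
Over 10 days: 4.5157 × 10 = 45.157 mm

45 mm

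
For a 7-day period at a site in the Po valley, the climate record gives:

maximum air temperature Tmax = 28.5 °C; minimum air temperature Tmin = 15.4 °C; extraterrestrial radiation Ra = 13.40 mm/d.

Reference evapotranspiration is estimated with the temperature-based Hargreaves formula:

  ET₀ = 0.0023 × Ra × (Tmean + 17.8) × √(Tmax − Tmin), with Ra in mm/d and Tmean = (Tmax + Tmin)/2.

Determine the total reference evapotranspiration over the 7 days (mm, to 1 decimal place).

31.0 mm

Tmean = (28.5 + 15.4)/2 = 21.95 °C
ET₀ = 0.0023 × 13.40 × (21.95 + 17.8) × √13.1 = 0.0023 × 13.40 × 39.75 × 3.6194 = 4.4341 mm/d
Over 7 days: 4.4341 × 7 = 31.039 mm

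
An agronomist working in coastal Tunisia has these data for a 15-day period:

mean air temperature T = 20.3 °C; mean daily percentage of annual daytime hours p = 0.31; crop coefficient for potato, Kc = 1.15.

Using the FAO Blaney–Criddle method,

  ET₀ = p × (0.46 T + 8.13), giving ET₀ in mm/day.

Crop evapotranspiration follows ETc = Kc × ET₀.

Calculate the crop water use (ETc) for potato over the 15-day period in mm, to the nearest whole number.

93 mm

ET₀ = 0.31 × (0.46 × 20.3 + 8.13) = 0.31 × 17.468 = 5.4151 mm/d
ETc = Kc × ET₀ = 1.15 × 5.4151 = 6.2274 mm/d
Over 15 days: 6.2274 × 15 = 93.411 mm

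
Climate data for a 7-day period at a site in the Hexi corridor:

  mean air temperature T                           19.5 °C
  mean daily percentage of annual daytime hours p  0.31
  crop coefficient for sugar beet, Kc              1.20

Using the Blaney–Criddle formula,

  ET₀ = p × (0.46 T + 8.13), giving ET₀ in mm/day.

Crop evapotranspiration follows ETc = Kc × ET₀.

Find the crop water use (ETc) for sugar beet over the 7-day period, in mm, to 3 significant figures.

44.5 mm

ET₀ = 0.31 × (0.46 × 19.5 + 8.13) = 0.31 × 17.100 = 5.3010 mm/d
ETc = Kc × ET₀ = 1.20 × 5.3010 = 6.3612 mm/d
Over 7 days: 6.3612 × 7 = 44.528 mm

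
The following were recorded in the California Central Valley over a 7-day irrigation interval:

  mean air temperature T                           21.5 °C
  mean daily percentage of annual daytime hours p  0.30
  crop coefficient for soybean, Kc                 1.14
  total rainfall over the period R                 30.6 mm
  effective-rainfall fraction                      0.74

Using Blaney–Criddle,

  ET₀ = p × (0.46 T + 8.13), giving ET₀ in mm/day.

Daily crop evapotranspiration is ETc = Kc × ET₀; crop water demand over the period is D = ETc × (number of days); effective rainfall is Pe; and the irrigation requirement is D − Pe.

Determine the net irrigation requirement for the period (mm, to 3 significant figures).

ET₀ = 0.30 × (0.46 × 21.5 + 8.13) = 0.30 × 18.020 = 5.4060 mm/d
ETc = Kc × ET₀ = 1.14 × 5.4060 = 6.1628 mm/d
Crop demand D = ETc × 7 d = 6.1628 × 7 = 43.140 mm
Pe = 0.74 × 30.6 = 22.644 mm
D − Pe = 43.140 − 22.644 = 20.496 mm

20.5 mm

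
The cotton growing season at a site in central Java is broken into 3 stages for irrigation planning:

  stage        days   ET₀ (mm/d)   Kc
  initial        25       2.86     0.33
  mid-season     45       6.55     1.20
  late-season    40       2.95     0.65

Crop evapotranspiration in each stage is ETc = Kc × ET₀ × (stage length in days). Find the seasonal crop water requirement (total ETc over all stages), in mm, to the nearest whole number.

454 mm

initial: 0.33 × 2.86 × 25 = 23.60 mm
mid-season: 1.20 × 6.55 × 45 = 353.70 mm
late-season: 0.65 × 2.95 × 40 = 76.70 mm
Seasonal total = 454.00 mm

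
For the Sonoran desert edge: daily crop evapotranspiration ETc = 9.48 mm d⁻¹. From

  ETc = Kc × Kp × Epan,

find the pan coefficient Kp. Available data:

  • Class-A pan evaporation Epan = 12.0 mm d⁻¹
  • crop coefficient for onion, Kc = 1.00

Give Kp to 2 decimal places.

ETc = Kc × Kp × Epan  ⇒  Kp = ETc / (Kc × Epan)
Kp = 9.48 / (1.00 × 12.0) = 9.48 / 12.000 = 0.7900

0.79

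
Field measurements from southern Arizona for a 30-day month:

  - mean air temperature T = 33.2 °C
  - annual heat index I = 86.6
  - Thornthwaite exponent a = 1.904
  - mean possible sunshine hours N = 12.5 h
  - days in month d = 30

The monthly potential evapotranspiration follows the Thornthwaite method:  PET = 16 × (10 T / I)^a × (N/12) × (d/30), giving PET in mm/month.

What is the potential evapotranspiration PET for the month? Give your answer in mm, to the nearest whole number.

215 mm

10T/I = 10 × 33.2 / 86.6 = 3.8337
(10T/I)^a = 3.8337^1.904 = 12.9184
Uncorrected PET = 16 × 12.9184 = 206.694 mm
Correction = (N/12)(d/30) = (12.5/12)(30/30) = 1.0417
PET = 206.694 × 1.0417 = 215.313 mm/month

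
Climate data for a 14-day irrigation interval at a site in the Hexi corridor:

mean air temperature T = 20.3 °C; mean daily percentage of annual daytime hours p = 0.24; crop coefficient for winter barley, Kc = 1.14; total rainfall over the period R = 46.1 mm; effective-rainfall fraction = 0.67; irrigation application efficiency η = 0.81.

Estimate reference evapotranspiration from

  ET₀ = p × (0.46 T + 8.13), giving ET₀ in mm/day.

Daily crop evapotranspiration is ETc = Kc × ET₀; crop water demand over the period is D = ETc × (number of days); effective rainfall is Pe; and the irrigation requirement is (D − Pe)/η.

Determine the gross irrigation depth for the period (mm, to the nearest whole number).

44 mm

ET₀ = 0.24 × (0.46 × 20.3 + 8.13) = 0.24 × 17.468 = 4.1923 mm/d
ETc = Kc × ET₀ = 1.14 × 4.1923 = 4.7792 mm/d
Crop demand D = ETc × 14 d = 4.7792 × 14 = 66.909 mm
Pe = 0.67 × 46.1 = 30.887 mm
D − Pe = 66.909 − 30.887 = 36.022 mm
Gross irrigation = 36.022 / 0.81 = 44.472 mm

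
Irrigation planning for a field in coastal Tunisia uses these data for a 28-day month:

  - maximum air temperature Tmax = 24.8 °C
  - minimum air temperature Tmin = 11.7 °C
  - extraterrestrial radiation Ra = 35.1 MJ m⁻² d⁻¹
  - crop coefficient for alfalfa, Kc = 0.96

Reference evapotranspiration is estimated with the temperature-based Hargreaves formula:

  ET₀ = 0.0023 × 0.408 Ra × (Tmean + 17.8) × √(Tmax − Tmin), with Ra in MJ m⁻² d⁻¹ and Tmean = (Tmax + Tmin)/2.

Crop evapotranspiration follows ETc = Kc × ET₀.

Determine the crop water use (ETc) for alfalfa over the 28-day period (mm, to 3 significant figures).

Tmean = (24.8 + 11.7)/2 = 18.25 °C
0.408 Ra = 0.408 × 35.1 = 14.3208 mm/d equivalent
ET₀ = 0.0023 × 14.3208 × (18.25 + 17.8) × √13.1 = 0.0023 × 14.3208 × 36.05 × 3.6194 = 4.2977 mm/d
ETc = Kc × ET₀ = 0.96 × 4.2977 = 4.1258 mm/d
Over 28 days: 4.1258 × 28 = 115.522 mm

116 mm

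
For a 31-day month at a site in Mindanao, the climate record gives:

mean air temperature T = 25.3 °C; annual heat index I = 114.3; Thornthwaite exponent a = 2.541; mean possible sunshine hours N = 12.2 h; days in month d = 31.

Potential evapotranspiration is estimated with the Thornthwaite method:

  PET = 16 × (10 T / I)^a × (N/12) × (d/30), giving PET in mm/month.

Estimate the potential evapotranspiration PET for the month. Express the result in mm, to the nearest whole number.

127 mm

10T/I = 10 × 25.3 / 114.3 = 2.2135
(10T/I)^a = 2.2135^2.541 = 7.5309
Uncorrected PET = 16 × 7.5309 = 120.494 mm
Correction = (N/12)(d/30) = (12.2/12)(31/30) = 1.0506
PET = 120.494 × 1.0506 = 126.591 mm/month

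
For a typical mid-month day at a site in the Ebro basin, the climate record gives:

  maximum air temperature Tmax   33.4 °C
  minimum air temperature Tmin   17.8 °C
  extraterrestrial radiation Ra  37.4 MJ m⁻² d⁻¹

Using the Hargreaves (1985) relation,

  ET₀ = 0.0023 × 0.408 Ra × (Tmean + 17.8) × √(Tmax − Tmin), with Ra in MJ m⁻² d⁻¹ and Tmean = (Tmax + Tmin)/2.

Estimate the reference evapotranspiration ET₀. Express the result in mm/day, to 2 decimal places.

6.02 mm/day

Tmean = (33.4 + 17.8)/2 = 25.60 °C
0.408 Ra = 0.408 × 37.4 = 15.2592 mm/d equivalent
ET₀ = 0.0023 × 15.2592 × (25.60 + 17.8) × √15.6 = 0.0023 × 15.2592 × 43.40 × 3.9497 = 6.0161 mm/d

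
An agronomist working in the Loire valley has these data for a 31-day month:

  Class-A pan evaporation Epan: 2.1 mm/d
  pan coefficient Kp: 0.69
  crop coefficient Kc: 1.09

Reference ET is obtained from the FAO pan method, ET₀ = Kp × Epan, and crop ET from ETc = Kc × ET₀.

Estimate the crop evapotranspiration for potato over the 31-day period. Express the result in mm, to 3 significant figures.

ET₀ = 0.69 × 2.1 = 1.4490 mm/d
ETc = Kc × ET₀ = 1.09 × 1.4490 = 1.5794 mm/d
Over 31 days: 1.5794 × 31 = 48.961 mm

49.0 mm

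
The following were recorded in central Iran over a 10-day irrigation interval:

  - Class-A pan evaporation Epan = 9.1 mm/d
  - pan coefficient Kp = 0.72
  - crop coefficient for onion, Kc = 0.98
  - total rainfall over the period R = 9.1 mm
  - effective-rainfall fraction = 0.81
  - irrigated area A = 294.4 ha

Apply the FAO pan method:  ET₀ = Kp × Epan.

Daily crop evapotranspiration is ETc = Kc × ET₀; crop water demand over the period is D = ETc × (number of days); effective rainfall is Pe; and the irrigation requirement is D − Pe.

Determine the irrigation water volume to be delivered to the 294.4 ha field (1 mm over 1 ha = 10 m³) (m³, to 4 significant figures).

167300 m³

ET₀ = 0.72 × 9.1 = 6.5520 mm/d
ETc = Kc × ET₀ = 0.98 × 6.5520 = 6.4210 mm/d
Crop demand D = ETc × 10 d = 6.4210 × 10 = 64.210 mm
Pe = 0.81 × 9.1 = 7.371 mm
D − Pe = 64.210 − 7.371 = 56.839 mm
Volume = 56.839 mm × 294.4 ha × 10 = 167334.0 m³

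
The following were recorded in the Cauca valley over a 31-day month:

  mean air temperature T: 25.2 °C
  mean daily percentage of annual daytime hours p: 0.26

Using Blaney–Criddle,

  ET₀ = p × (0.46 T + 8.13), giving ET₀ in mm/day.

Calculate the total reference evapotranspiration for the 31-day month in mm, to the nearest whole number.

ET₀ = 0.26 × (0.46 × 25.2 + 8.13) = 0.26 × 19.722 = 5.1277 mm/d
Monthly total = 5.1277 × 31 = 158.959 mm

159 mm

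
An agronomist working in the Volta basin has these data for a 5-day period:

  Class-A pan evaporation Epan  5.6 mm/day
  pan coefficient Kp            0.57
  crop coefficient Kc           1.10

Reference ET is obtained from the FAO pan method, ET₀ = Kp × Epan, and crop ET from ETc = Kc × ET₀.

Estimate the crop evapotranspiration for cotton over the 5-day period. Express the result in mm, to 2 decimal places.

ET₀ = 0.57 × 5.6 = 3.1920 mm/d
ETc = Kc × ET₀ = 1.10 × 3.1920 = 3.5112 mm/d
Over 5 days: 3.5112 × 5 = 17.556 mm

17.56 mm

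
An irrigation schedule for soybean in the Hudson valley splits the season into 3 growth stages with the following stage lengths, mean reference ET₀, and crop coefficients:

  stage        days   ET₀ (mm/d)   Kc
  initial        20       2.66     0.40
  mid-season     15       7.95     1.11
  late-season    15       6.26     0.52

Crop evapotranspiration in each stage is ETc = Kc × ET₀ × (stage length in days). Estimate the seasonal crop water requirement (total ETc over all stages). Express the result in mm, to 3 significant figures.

initial: 0.40 × 2.66 × 20 = 21.28 mm
mid-season: 1.11 × 7.95 × 15 = 132.37 mm
late-season: 0.52 × 6.26 × 15 = 48.83 mm
Seasonal total = 202.48 mm

202 mm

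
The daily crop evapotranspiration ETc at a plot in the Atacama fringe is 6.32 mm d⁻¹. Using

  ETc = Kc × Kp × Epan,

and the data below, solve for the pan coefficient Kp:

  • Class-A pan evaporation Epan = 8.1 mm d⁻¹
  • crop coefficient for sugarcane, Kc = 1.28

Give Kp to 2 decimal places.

0.61

ETc = Kc × Kp × Epan  ⇒  Kp = ETc / (Kc × Epan)
Kp = 6.32 / (1.28 × 8.1) = 6.32 / 10.368 = 0.6096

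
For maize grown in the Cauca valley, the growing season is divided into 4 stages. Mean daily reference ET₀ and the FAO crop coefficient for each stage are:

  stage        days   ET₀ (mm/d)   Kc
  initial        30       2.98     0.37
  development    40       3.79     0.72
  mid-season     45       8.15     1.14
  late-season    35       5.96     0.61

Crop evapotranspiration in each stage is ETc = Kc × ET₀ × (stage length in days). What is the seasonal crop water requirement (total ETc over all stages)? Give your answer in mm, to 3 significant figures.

688 mm

initial: 0.37 × 2.98 × 30 = 33.08 mm
development: 0.72 × 3.79 × 40 = 109.15 mm
mid-season: 1.14 × 8.15 × 45 = 418.10 mm
late-season: 0.61 × 5.96 × 35 = 127.25 mm
Seasonal total = 687.58 mm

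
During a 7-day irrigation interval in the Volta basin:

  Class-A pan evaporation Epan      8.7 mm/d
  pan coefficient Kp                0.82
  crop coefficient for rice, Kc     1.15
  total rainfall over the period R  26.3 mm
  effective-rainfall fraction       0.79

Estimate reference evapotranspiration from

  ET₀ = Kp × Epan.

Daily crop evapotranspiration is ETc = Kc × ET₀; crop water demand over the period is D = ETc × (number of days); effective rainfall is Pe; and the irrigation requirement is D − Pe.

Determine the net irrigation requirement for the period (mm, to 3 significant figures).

ET₀ = 0.82 × 8.7 = 7.1340 mm/d
ETc = Kc × ET₀ = 1.15 × 7.1340 = 8.2041 mm/d
Crop demand D = ETc × 7 d = 8.2041 × 7 = 57.429 mm
Pe = 0.79 × 26.3 = 20.777 mm
D − Pe = 57.429 − 20.777 = 36.652 mm

36.7 mm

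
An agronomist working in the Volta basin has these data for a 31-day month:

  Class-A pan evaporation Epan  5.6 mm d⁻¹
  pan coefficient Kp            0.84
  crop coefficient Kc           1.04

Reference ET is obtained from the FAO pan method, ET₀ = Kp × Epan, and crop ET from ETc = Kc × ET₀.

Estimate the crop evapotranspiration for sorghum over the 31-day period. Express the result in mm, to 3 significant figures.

152 mm

ET₀ = 0.84 × 5.6 = 4.7040 mm/d
ETc = Kc × ET₀ = 1.04 × 4.7040 = 4.8922 mm/d
Over 31 days: 4.8922 × 31 = 151.658 mm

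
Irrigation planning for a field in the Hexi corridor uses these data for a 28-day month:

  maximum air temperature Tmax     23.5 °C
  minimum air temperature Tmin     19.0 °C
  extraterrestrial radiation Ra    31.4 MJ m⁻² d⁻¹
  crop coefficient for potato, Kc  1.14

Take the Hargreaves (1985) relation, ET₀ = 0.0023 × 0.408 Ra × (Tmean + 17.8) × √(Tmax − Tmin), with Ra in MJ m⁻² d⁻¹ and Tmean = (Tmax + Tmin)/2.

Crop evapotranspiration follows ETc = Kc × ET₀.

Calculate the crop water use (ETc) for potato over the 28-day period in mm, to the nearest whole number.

78 mm

Tmean = (23.5 + 19.0)/2 = 21.25 °C
0.408 Ra = 0.408 × 31.4 = 12.8112 mm/d equivalent
ET₀ = 0.0023 × 12.8112 × (21.25 + 17.8) × √4.5 = 0.0023 × 12.8112 × 39.05 × 2.1213 = 2.4408 mm/d
ETc = Kc × ET₀ = 1.14 × 2.4408 = 2.7825 mm/d
Over 28 days: 2.7825 × 28 = 77.910 mm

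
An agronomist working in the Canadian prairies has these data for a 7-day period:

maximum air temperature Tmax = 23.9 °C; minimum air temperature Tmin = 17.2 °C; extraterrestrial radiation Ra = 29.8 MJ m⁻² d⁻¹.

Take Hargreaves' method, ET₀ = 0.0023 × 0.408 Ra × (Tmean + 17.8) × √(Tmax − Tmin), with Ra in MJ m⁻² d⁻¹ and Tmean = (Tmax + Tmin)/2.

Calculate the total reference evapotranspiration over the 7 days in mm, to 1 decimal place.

Tmean = (23.9 + 17.2)/2 = 20.55 °C
0.408 Ra = 0.408 × 29.8 = 12.1584 mm/d equivalent
ET₀ = 0.0023 × 12.1584 × (20.55 + 17.8) × √6.7 = 0.0023 × 12.1584 × 38.35 × 2.5884 = 2.7759 mm/d
Over 7 days: 2.7759 × 7 = 19.431 mm

19.4 mm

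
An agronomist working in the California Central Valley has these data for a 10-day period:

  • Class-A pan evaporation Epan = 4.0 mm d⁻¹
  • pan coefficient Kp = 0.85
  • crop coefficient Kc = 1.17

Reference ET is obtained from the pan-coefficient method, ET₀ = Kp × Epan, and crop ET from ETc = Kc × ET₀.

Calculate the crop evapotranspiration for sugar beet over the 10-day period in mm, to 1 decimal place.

ET₀ = 0.85 × 4.0 = 3.4000 mm/d
ETc = Kc × ET₀ = 1.17 × 3.4000 = 3.9780 mm/d
Over 10 days: 3.9780 × 10 = 39.780 mm

39.8 mm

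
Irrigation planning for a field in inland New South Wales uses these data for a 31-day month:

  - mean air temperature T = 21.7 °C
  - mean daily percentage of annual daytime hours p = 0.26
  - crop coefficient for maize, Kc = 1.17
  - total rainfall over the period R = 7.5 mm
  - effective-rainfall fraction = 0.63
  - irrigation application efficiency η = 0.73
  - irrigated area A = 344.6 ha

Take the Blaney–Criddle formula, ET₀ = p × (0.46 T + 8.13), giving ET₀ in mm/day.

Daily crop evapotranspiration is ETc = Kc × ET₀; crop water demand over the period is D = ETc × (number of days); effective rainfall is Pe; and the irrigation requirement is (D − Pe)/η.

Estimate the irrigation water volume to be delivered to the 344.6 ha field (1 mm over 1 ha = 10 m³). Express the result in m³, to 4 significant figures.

ET₀ = 0.26 × (0.46 × 21.7 + 8.13) = 0.26 × 18.112 = 4.7091 mm/d
ETc = Kc × ET₀ = 1.17 × 4.7091 = 5.5096 mm/d
Crop demand D = ETc × 31 d = 5.5096 × 31 = 170.798 mm
Pe = 0.63 × 7.5 = 4.725 mm
D − Pe = 170.798 − 4.725 = 166.073 mm
Gross irrigation = 166.073 / 0.73 = 227.497 mm
Volume = 227.497 mm × 344.6 ha × 10 = 783954.7 m³

784000 m³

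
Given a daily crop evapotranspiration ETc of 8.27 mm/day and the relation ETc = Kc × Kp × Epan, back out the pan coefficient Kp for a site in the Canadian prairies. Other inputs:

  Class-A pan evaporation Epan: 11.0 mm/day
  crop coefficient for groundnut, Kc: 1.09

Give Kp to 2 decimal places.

0.69

ETc = Kc × Kp × Epan  ⇒  Kp = ETc / (Kc × Epan)
Kp = 8.27 / (1.09 × 11.0) = 8.27 / 11.990 = 0.6897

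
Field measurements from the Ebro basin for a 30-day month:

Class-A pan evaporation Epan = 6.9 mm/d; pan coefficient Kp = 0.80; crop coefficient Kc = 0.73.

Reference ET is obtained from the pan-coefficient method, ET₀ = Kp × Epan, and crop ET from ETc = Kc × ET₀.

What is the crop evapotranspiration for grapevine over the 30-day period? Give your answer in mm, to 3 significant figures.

ET₀ = 0.80 × 6.9 = 5.5200 mm/d
ETc = Kc × ET₀ = 0.73 × 5.5200 = 4.0296 mm/d
Over 30 days: 4.0296 × 30 = 120.888 mm

121 mm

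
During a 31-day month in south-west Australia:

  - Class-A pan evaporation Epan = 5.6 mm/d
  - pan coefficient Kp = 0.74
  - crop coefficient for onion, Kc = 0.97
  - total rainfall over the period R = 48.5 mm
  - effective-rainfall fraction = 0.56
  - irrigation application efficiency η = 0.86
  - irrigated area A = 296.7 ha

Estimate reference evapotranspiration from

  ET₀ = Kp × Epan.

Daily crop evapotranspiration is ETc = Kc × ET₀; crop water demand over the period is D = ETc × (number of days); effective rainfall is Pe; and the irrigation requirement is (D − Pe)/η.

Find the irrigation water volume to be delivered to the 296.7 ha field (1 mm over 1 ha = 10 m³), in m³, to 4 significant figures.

ET₀ = 0.74 × 5.6 = 4.1440 mm/d
ETc = Kc × ET₀ = 0.97 × 4.1440 = 4.0197 mm/d
Crop demand D = ETc × 31 d = 4.0197 × 31 = 124.611 mm
Pe = 0.56 × 48.5 = 27.160 mm
D − Pe = 124.611 − 27.160 = 97.451 mm
Gross irrigation = 97.451 / 0.86 = 113.315 mm
Volume = 113.315 mm × 296.7 ha × 10 = 336205.6 m³

336200 m³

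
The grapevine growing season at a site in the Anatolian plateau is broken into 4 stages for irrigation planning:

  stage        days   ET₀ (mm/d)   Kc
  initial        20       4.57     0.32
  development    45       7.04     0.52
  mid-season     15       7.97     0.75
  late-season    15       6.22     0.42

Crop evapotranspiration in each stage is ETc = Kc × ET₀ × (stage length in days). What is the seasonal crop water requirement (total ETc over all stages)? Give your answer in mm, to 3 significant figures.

initial: 0.32 × 4.57 × 20 = 29.25 mm
development: 0.52 × 7.04 × 45 = 164.74 mm
mid-season: 0.75 × 7.97 × 15 = 89.66 mm
late-season: 0.42 × 6.22 × 15 = 39.19 mm
Seasonal total = 322.84 mm

323 mm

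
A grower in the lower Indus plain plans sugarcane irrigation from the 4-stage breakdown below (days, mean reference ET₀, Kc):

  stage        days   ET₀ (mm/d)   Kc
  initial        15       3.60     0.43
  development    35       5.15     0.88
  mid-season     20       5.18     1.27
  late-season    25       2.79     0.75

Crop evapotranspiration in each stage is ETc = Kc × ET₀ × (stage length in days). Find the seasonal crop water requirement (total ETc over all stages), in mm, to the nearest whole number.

366 mm

initial: 0.43 × 3.60 × 15 = 23.22 mm
development: 0.88 × 5.15 × 35 = 158.62 mm
mid-season: 1.27 × 5.18 × 20 = 131.57 mm
late-season: 0.75 × 2.79 × 25 = 52.31 mm
Seasonal total = 365.72 mm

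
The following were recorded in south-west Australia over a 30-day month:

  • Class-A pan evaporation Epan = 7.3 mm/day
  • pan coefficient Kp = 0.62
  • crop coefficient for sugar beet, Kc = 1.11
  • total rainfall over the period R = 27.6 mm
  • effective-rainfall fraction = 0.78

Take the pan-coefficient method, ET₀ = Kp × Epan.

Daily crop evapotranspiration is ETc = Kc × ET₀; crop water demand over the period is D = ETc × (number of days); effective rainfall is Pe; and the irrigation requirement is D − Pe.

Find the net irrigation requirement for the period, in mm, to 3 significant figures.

ET₀ = 0.62 × 7.3 = 4.5260 mm/d
ETc = Kc × ET₀ = 1.11 × 4.5260 = 5.0239 mm/d
Crop demand D = ETc × 30 d = 5.0239 × 30 = 150.717 mm
Pe = 0.78 × 27.6 = 21.528 mm
D − Pe = 150.717 − 21.528 = 129.189 mm

129 mm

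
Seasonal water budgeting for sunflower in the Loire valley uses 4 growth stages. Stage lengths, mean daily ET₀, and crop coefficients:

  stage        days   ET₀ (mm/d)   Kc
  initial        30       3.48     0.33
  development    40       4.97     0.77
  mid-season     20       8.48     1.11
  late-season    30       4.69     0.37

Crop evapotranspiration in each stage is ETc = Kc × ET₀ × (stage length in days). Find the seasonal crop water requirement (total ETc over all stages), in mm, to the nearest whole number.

initial: 0.33 × 3.48 × 30 = 34.45 mm
development: 0.77 × 4.97 × 40 = 153.08 mm
mid-season: 1.11 × 8.48 × 20 = 188.26 mm
late-season: 0.37 × 4.69 × 30 = 52.06 mm
Seasonal total = 427.85 mm

428 mm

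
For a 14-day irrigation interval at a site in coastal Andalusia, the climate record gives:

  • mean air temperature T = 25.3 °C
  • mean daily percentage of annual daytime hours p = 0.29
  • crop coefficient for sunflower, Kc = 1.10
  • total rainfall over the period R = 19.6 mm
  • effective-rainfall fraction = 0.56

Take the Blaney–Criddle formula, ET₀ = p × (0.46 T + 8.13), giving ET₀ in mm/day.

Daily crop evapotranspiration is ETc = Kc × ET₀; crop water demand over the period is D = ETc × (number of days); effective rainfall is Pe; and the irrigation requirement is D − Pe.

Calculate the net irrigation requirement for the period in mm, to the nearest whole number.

77 mm

ET₀ = 0.29 × (0.46 × 25.3 + 8.13) = 0.29 × 19.768 = 5.7327 mm/d
ETc = Kc × ET₀ = 1.10 × 5.7327 = 6.3060 mm/d
Crop demand D = ETc × 14 d = 6.3060 × 14 = 88.284 mm
Pe = 0.56 × 19.6 = 10.976 mm
D − Pe = 88.284 − 10.976 = 77.308 mm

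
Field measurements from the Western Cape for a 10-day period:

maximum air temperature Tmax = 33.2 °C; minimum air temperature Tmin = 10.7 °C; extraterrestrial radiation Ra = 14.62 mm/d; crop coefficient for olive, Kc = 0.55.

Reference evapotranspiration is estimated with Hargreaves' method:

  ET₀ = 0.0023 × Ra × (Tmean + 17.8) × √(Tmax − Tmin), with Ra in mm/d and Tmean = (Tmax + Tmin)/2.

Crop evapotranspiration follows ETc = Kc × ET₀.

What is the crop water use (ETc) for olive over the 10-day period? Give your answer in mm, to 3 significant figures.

Tmean = (33.2 + 10.7)/2 = 21.95 °C
ET₀ = 0.0023 × 14.62 × (21.95 + 17.8) × √22.5 = 0.0023 × 14.62 × 39.75 × 4.7434 = 6.3402 mm/d
ETc = Kc × ET₀ = 0.55 × 6.3402 = 3.4871 mm/d
Over 10 days: 3.4871 × 10 = 34.871 mm

34.9 mm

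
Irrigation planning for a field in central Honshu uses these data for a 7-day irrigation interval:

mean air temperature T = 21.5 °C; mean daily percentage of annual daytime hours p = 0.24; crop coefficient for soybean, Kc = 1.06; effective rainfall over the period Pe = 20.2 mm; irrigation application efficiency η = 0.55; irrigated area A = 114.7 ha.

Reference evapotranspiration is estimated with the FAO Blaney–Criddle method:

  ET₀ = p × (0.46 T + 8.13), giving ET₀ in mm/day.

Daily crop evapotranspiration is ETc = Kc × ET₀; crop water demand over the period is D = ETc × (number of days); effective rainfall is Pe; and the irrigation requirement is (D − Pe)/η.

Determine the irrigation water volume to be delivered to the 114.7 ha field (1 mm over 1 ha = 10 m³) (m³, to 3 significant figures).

ET₀ = 0.24 × (0.46 × 21.5 + 8.13) = 0.24 × 18.020 = 4.3248 mm/d
ETc = Kc × ET₀ = 1.06 × 4.3248 = 4.5843 mm/d
Crop demand D = ETc × 7 d = 4.5843 × 7 = 32.090 mm
D − Pe = 32.090 − 20.2 = 11.890 mm
Gross irrigation = 11.890 / 0.55 = 21.618 mm
Volume = 21.618 mm × 114.7 ha × 10 = 24795.8 m³

24800 m³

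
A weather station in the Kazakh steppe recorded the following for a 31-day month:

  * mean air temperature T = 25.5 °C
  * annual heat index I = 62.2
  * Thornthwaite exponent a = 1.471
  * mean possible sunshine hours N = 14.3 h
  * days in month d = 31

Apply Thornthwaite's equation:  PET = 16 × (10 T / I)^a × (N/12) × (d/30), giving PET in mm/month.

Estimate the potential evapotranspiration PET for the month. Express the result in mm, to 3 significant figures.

10T/I = 10 × 25.5 / 62.2 = 4.0997
(10T/I)^a = 4.0997^1.471 = 7.9682
Uncorrected PET = 16 × 7.9682 = 127.491 mm
Correction = (N/12)(d/30) = (14.3/12)(31/30) = 1.2314
PET = 127.491 × 1.2314 = 156.992 mm/month

157 mm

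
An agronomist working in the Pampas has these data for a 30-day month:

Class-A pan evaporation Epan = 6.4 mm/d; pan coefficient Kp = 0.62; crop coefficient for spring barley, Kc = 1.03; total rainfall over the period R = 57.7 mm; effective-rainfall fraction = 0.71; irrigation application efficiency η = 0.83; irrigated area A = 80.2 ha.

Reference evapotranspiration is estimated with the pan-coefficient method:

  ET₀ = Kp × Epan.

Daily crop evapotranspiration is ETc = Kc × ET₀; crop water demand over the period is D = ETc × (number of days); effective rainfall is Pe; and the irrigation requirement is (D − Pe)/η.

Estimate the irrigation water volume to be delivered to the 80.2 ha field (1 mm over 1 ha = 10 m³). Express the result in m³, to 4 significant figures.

ET₀ = 0.62 × 6.4 = 3.9680 mm/d
ETc = Kc × ET₀ = 1.03 × 3.9680 = 4.0870 mm/d
Crop demand D = ETc × 30 d = 4.0870 × 30 = 122.610 mm
Pe = 0.71 × 57.7 = 40.967 mm
D − Pe = 122.610 − 40.967 = 81.643 mm
Gross irrigation = 81.643 / 0.83 = 98.365 mm
Volume = 98.365 mm × 80.2 ha × 10 = 78888.7 m³

78890 m³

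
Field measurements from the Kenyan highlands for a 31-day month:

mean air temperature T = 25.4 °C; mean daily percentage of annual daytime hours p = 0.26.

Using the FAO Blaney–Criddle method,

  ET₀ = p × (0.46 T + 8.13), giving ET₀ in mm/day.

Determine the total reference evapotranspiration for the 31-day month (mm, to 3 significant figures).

ET₀ = 0.26 × (0.46 × 25.4 + 8.13) = 0.26 × 19.814 = 5.1516 mm/d
Monthly total = 5.1516 × 31 = 159.700 mm

160 mm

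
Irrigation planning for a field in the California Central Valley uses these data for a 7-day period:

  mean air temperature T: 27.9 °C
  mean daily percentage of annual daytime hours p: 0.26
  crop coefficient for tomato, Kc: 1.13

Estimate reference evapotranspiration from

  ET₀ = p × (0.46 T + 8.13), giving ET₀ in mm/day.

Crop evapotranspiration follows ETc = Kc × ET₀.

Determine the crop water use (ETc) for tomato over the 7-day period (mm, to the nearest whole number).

ET₀ = 0.26 × (0.46 × 27.9 + 8.13) = 0.26 × 20.964 = 5.4506 mm/d
ETc = Kc × ET₀ = 1.13 × 5.4506 = 6.1592 mm/d
Over 7 days: 6.1592 × 7 = 43.114 mm

43 mm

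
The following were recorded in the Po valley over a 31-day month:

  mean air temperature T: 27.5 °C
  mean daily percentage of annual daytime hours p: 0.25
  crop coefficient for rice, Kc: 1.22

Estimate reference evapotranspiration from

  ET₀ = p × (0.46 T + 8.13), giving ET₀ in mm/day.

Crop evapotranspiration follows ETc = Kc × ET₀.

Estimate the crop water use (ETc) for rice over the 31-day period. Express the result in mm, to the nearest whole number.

196 mm

ET₀ = 0.25 × (0.46 × 27.5 + 8.13) = 0.25 × 20.780 = 5.1950 mm/d
ETc = Kc × ET₀ = 1.22 × 5.1950 = 6.3379 mm/d
Over 31 days: 6.3379 × 31 = 196.475 mm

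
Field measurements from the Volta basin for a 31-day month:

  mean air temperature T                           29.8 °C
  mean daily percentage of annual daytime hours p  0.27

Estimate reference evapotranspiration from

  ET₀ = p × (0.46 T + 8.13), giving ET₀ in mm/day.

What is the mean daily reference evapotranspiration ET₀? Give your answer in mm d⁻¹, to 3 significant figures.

ET₀ = 0.27 × (0.46 × 29.8 + 8.13) = 0.27 × 21.838 = 5.8963 mm/d

5.90 mm d⁻¹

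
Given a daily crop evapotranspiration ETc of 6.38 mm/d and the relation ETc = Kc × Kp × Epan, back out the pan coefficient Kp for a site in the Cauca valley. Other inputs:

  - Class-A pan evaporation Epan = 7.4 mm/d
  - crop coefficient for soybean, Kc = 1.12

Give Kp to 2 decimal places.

ETc = Kc × Kp × Epan  ⇒  Kp = ETc / (Kc × Epan)
Kp = 6.38 / (1.12 × 7.4) = 6.38 / 8.288 = 0.7698

0.77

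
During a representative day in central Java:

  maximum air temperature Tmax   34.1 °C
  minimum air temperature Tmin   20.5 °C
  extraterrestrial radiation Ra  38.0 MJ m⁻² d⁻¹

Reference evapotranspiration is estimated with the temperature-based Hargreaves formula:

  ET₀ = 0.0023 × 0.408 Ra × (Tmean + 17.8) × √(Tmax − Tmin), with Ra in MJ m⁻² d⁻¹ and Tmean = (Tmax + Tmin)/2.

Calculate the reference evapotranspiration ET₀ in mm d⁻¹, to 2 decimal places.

Tmean = (34.1 + 20.5)/2 = 27.30 °C
0.408 Ra = 0.408 × 38.0 = 15.5040 mm/d equivalent
ET₀ = 0.0023 × 15.5040 × (27.30 + 17.8) × √13.6 = 0.0023 × 15.5040 × 45.10 × 3.6878 = 5.9308 mm/d

5.93 mm d⁻¹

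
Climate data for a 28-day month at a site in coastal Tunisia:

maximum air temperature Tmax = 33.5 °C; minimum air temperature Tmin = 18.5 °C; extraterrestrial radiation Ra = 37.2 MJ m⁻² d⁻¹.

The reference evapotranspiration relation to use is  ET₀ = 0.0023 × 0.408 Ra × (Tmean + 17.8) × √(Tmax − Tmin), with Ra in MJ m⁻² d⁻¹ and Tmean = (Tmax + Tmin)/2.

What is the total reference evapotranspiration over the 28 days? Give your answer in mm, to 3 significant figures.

Tmean = (33.5 + 18.5)/2 = 26.00 °C
0.408 Ra = 0.408 × 37.2 = 15.1776 mm/d equivalent
ET₀ = 0.0023 × 15.1776 × (26.00 + 17.8) × √15.0 = 0.0023 × 15.1776 × 43.80 × 3.8730 = 5.9218 mm/d
Over 28 days: 5.9218 × 28 = 165.810 mm

166 mm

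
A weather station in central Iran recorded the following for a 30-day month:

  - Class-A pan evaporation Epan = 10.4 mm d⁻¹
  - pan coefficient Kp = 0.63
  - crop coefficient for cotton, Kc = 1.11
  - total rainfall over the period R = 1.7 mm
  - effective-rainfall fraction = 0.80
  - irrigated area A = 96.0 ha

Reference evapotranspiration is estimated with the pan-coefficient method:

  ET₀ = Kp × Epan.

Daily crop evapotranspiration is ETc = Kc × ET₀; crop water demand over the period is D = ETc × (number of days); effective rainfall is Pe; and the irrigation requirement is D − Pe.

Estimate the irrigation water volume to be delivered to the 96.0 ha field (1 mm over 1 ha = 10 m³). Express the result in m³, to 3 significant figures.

208000 m³

ET₀ = 0.63 × 10.4 = 6.5520 mm/d
ETc = Kc × ET₀ = 1.11 × 6.5520 = 7.2727 mm/d
Crop demand D = ETc × 30 d = 7.2727 × 30 = 218.181 mm
Pe = 0.80 × 1.7 = 1.360 mm
D − Pe = 218.181 − 1.360 = 216.821 mm
Volume = 216.821 mm × 96.0 ha × 10 = 208148.2 m³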